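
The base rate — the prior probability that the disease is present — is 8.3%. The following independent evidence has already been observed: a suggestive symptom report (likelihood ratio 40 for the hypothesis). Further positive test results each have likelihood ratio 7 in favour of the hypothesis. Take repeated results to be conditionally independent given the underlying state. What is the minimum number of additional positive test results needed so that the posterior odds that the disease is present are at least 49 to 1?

Prior odds = 0.083/0.917 = 83/917.
Bayes factor of the evidence already in hand = 40.
Odds after that evidence = (83/917) × 40 = 3320/917.
Target odds = 49.
Need 7ⁿ ≥ 49 ÷ (3320/917) = 44933/3320.
7¹ = 7 falls short of 44933/3320 but 7² = 49 reaches it, so n = 2.

2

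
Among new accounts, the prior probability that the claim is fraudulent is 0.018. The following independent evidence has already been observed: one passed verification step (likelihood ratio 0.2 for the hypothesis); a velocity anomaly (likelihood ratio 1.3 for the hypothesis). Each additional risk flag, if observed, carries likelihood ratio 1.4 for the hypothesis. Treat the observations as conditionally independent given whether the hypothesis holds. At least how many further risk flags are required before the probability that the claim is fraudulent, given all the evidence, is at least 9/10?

23

Prior odds = 0.018/0.982 = 9/491.
Combined Bayes factor of the evidence already in hand = 0.2 × 1.3 = 0.26.
Odds after that evidence = (9/491) × 0.26 = 117/24550.
Target odds = 0.9/0.1 = 9.
Need 1.4ⁿ ≥ 9 ÷ (117/24550) = 24550/13.
1.4²² ≈1639.9 falls short of 24550/13 but 1.4²³ ≈2295.86 reaches it, so n = 23.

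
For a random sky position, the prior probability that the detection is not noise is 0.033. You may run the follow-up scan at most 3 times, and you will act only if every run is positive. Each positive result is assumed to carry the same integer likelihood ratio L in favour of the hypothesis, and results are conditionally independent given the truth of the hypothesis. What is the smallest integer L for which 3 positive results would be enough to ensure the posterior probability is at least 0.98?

12

Prior odds = 0.033/0.967 = 33/967.
Target odds = 0.98/0.02 = 49.
Need L³ ≥ 49 ÷ (33/967) = 47383/33.
11³ = 1331 < 47383/33 ≤ 1728 = 12³, so L = 12.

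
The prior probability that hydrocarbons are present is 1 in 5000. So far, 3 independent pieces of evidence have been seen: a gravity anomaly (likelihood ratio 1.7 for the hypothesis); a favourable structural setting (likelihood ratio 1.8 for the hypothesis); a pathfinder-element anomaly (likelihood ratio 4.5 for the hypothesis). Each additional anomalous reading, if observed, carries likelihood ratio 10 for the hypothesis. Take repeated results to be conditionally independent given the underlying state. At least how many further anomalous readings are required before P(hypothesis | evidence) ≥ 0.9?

Prior odds = 0.0002/0.9998 = 1/4999.
Combined Bayes factor of the evidence already in hand = 1.7 × 1.8 × 4.5 = 13.77.
Odds after that evidence = (1/4999) × 13.77 = 1377/499900.
Target odds = 0.9/0.1 = 9.
Need 10ⁿ ≥ 9 ÷ (1377/499900) = 499900/153.
10³ = 1000 falls short of 499900/153 but 10⁴ = 10000 reaches it, so n = 4.

4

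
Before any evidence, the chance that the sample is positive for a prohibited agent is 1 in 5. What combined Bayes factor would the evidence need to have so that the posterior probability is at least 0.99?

396

Prior odds = 0.2/0.8 = 0.25.
Target odds = 0.99/0.01 = 99.
Required Bayes factor = 99 ÷ 0.25 = 396.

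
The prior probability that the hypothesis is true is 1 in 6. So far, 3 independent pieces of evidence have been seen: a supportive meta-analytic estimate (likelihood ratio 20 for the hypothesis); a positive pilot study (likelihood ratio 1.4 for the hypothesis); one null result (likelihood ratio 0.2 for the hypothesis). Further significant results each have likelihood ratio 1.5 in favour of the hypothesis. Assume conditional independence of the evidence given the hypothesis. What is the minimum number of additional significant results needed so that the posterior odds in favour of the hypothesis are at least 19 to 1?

Prior odds = (1/6)/(5/6) = 0.2.
Combined Bayes factor of the evidence already in hand = 20 × 1.4 × 0.2 = 5.6.
Odds after that evidence = 0.2 × 5.6 = 1.12.
Target odds = 19.
Need 1.5ⁿ ≥ 19 ÷ 1.12 = 475/28.
1.5⁶ = 11.390625 falls short of 475/28 but 1.5⁷ = 17.0859375 reaches it, so n = 7.

7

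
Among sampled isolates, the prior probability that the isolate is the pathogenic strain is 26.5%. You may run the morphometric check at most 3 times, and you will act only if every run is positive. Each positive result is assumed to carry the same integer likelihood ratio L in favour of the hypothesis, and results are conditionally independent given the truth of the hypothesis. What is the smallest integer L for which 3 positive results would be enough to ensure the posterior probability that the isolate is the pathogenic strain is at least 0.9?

Prior odds = 0.265/0.735 = 53/147.
Target odds = 0.9/0.1 = 9.
Need L³ ≥ 9 ÷ (53/147) = 1323/53.
2³ = 8 < 1323/53 ≤ 27 = 3³, so L = 3.

3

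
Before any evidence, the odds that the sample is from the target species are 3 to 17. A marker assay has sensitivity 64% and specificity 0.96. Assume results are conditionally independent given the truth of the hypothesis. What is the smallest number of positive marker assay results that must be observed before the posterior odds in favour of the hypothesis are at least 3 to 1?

2

Prior odds = 3/17.
False-positive rate = 1 − 0.96 = 0.04; likelihood ratio of a positive = 0.64/0.04 = 16.
Target odds = 3.
Need (3/17) × 16ⁿ ≥ 3, i.e. 16ⁿ ≥ 17.
16¹ = 16 falls short of 17 but 16² = 256 reaches it, so n = 2.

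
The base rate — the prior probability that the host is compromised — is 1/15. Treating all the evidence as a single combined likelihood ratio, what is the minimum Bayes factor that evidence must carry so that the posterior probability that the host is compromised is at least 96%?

336

Prior odds = (1/15)/(14/15) = 1/14.
Target odds = 0.96/0.04 = 24.
Required Bayes factor = 24 ÷ (1/14) = 336.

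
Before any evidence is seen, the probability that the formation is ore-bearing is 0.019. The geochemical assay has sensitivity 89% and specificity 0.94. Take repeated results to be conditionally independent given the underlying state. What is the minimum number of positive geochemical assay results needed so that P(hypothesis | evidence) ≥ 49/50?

3

Prior odds = 0.019/0.981 = 19/981.
False-positive rate = 1 − 0.94 = 0.06; likelihood ratio of a positive = 0.89/0.06 = 89/6.
Target odds: 0.98 ÷ 0.02 = 49.
Need (19/981) × (89/6)ⁿ ≥ 49, i.e. (89/6)ⁿ ≥ 48069/19.
(89/6)² = 7921/36 falls short of 48069/19 but (89/6)³ = 704969/216 reaches it, so n = 3.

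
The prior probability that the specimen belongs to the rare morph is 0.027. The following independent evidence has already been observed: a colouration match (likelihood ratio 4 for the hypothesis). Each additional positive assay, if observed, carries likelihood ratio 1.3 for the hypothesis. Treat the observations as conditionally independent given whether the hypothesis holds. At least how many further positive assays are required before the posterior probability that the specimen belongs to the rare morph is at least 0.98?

Prior odds = 0.027/0.973 = 27/973.
Bayes factor of the evidence already in hand = 4.
Odds after that evidence = (27/973) × 4 = 108/973.
Target odds = 0.98/0.02 = 49.
Need 1.3ⁿ ≥ 49 ÷ (108/973) = 47677/108.
1.3²³ ≈417.539 falls short of 47677/108 but 1.3²⁴ ≈542.801 reaches it, so n = 24.

24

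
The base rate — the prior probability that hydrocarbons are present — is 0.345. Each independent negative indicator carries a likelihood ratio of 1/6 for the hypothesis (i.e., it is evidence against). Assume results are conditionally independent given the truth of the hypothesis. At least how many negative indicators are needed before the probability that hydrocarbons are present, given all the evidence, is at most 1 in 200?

Prior odds = 0.345/0.655 = 69/131.
Likelihood ratio per negative indicator = 1/6.
Target odds: 0.005 ÷ 0.995 = 1/199.
Need (69/131) × (1/6)ⁿ ≤ 1/199, i.e. (1/6)ⁿ ≤ 131/13731.
(1/6)² = 1/36 is still above 131/13731 but (1/6)³ = 1/216 is at or below it, so n = 3.

3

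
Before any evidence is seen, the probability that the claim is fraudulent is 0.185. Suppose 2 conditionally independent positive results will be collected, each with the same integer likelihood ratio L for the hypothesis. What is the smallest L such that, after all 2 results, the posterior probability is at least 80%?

5

Prior odds = 0.185/0.815 = 37/163.
Target odds = 0.8/0.2 = 4.
Need L² ≥ 4 ÷ (37/163) = 652/37.
4² = 16 < 652/37 ≤ 25 = 5², so L = 5.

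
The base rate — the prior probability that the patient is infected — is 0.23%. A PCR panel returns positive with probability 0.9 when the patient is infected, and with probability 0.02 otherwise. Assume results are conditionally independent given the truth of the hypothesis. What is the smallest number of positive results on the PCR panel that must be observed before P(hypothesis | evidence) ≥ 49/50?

3

Prior odds = 0.0023/0.9977 = 23/9977.
Likelihood ratio of a positive result = 0.9/0.02 = 45.
Target posterior odds = 0.98/0.02 = 49.
Need (23/9977) × 45ⁿ ≥ 49, i.e. 45ⁿ ≥ 488873/23.
45² = 2025 falls short of 488873/23 but 45³ = 91125 reaches it, so n = 3.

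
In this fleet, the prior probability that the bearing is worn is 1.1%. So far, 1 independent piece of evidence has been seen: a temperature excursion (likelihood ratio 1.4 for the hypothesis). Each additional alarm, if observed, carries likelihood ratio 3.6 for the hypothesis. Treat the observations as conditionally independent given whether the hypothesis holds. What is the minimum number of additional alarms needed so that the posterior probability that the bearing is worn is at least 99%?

7

Prior odds = 0.011/0.989 = 11/989.
Bayes factor of the evidence already in hand = 1.4.
Odds after that evidence = (11/989) × 1.4 = 77/4945.
Target odds = 0.99/0.01 = 99.
Need 3.6ⁿ ≥ 99 ÷ (77/4945) = 44505/7.
3.6⁶ = 34012224/15625 falls short of 44505/7 but 3.6⁷ = 612220032/78125 reaches it, so n = 7.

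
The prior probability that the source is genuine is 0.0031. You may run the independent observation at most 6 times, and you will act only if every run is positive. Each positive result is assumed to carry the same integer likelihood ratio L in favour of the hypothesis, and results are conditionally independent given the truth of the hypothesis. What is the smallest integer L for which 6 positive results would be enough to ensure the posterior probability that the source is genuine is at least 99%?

6

Prior odds = 0.0031/0.9969 = 31/9969.
Target odds = 0.99/0.01 = 99.
Need L⁶ ≥ 99 ÷ (31/9969) = 986931/31.
5⁶ = 15625 < 986931/31 ≤ 46656 = 6⁶, so L = 6.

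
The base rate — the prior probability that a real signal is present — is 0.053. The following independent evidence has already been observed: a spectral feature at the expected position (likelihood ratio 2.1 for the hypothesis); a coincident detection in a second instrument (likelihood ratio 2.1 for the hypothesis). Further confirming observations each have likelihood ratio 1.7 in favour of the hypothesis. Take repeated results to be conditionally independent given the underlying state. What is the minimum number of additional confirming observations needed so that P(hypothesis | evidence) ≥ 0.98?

Prior odds = 0.053/0.947 = 53/947.
Combined Bayes factor of the evidence already in hand = 2.1 × 2.1 = 4.41.
Odds after that evidence = (53/947) × 4.41 = 23373/94700.
Target odds = 0.98/0.02 = 49.
Need 1.7ⁿ ≥ 49 ÷ (23373/94700) = 94700/477.
1.7⁹ ≈118.588 falls short of 94700/477 but 1.7¹⁰ ≈201.599 reaches it, so n = 10.

10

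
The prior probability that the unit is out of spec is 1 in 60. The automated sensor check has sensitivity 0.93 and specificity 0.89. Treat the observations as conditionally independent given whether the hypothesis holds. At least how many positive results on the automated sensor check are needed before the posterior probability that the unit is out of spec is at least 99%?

Prior odds = (1/60)/(59/60) = 1/59.
False-positive rate = 1 − 0.89 = 0.11; likelihood ratio of a positive = 0.93/0.11 = 93/11.
Target odds: 0.99 ÷ 0.01 = 99.
Need (1/59) × (93/11)ⁿ ≥ 99, i.e. (93/11)ⁿ ≥ 5841.
(93/11)⁴ = 74805201/14641 falls short of 5841 but (93/11)⁵ ≈43196.8 reaches it, so n = 5.

5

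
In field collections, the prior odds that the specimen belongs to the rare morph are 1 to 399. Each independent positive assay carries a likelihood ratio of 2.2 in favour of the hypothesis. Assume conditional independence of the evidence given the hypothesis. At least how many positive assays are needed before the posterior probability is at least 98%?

13

Prior odds = 1/399.
Likelihood ratio per positive assay = 2.2.
Target odds: 0.98 ÷ 0.02 = 49.
Need (1/399) × 2.2ⁿ ≥ 49, i.e. 2.2ⁿ ≥ 19551.
2.2¹² ≈12855 falls short of 19551 but 2.2¹³ ≈28281 reaches it, so n = 13.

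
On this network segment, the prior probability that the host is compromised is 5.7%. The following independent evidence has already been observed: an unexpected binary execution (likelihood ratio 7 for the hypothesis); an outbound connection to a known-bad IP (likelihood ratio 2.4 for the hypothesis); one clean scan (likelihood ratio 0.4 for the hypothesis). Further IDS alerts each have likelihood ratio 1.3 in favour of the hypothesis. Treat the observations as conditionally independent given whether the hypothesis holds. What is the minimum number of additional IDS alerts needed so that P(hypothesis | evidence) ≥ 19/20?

Prior odds = 0.057/0.943 = 57/943.
Combined Bayes factor of the evidence already in hand = 7 × 2.4 × 0.4 = 6.72.
Odds after that evidence = (57/943) × 6.72 = 9576/23575.
Target odds = 0.95/0.05 = 19.
Need 1.3ⁿ ≥ 19 ÷ (9576/23575) = 23575/504.
1.3¹⁴ ≈39.3738 falls short of 23575/504 but 1.3¹⁵ ≈51.1859 reaches it, so n = 15.

15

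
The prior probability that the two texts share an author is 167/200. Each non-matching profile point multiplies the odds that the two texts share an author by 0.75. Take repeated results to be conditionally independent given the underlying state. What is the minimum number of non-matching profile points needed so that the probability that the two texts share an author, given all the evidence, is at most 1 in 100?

22

Prior odds = 0.835/0.165 = 167/33.
Likelihood ratio per non-matching profile point = 0.75.
Target posterior odds = 0.01/0.99 = 1/99.
Require 0.75ⁿ ≤ 1/99 ÷ (167/33) = 1/501.
0.75²¹ ≈0.00237841 is still above 1/501 but 0.75²² ≈0.00178381 is at or below it, so n = 22.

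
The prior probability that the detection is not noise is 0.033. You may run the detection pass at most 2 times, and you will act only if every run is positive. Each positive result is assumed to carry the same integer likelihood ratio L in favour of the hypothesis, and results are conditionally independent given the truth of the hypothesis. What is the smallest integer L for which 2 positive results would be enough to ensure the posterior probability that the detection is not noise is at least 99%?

54

Prior odds = 0.033/0.967 = 33/967.
Target odds = 0.99/0.01 = 99.
Need L² ≥ 99 ÷ (33/967) = 2901.
53² = 2809 < 2901 ≤ 2916 = 54², so L = 54.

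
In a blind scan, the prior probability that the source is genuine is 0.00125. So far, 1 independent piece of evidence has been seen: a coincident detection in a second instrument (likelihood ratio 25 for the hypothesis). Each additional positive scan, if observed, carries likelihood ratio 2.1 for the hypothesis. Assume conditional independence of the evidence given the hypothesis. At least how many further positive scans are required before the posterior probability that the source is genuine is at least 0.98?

Prior odds = 0.00125/0.99875 = 1/799.
Bayes factor of the evidence already in hand = 25.
Odds after that evidence = (1/799) × 25 = 25/799.
Target odds = 0.98/0.02 = 49.
Need 2.1ⁿ ≥ 49 ÷ (25/799) = 1566.04.
2.1⁹ ≈794.28 falls short of 1566.04 but 2.1¹⁰ ≈1667.99 reaches it, so n = 10.

10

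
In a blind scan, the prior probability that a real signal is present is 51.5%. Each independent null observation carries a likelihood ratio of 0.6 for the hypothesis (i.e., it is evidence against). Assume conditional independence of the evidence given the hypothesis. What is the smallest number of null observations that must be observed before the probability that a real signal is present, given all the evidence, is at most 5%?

Prior odds = 0.515/0.485 = 103/97.
Likelihood ratio per null observation = 0.6.
Target posterior odds = 0.05/0.95 = 1/19.
Require 0.6ⁿ ≤ 1/19 ÷ (103/97) = 97/1957.
0.6⁵ = 0.07776 is still above 97/1957 but 0.6⁶ = 729/15625 is at or below it, so n = 6.

6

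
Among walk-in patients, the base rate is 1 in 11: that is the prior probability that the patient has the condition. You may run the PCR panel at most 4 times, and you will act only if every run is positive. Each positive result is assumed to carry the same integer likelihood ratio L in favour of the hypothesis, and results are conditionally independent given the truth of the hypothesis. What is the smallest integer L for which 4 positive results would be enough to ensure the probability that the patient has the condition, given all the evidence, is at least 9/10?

4

Prior odds = (1/11)/(10/11) = 0.1.
Target odds = 0.9/0.1 = 9.
Need L⁴ ≥ 9 ÷ 0.1 = 90.
3⁴ = 81 < 90 ≤ 256 = 4⁴, so L = 4.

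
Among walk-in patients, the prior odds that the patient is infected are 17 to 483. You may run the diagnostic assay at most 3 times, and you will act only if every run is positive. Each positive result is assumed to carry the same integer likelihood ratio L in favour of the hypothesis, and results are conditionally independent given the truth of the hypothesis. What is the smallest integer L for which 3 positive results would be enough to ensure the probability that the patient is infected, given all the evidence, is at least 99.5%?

18

Prior odds = 17/483.
Target odds = 0.995/0.005 = 199.
Need L³ ≥ 199 ÷ (17/483) = 96117/17.
17³ = 4913 < 96117/17 ≤ 5832 = 18³, so L = 18.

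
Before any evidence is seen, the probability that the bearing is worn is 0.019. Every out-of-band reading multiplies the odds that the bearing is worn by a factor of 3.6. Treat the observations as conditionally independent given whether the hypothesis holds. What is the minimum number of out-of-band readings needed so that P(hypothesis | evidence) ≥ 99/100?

7

Prior odds = 0.019/0.981 = 19/981.
Likelihood ratio per out-of-band reading = 3.6.
Target posterior odds = 0.99/0.01 = 99.
Need (19/981) × 3.6ⁿ ≥ 99, i.e. 3.6ⁿ ≥ 97119/19.
3.6⁶ = 34012224/15625 falls short of 97119/19 but 3.6⁷ = 612220032/78125 reaches it, so n = 7.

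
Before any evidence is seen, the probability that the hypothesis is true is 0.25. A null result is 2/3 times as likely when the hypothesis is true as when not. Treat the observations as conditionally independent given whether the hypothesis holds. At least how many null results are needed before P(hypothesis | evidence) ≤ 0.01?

9

Prior odds = 0.25/0.75 = 1/3.
Likelihood ratio per null result = 2/3.
Target posterior odds = 0.01/0.99 = 1/99.
Need (1/3) × (2/3)ⁿ ≤ 1/99, i.e. (2/3)ⁿ ≤ 1/33.
(2/3)⁸ = 256/6561 is still above 1/33 but (2/3)⁹ = 512/19683 is at or below it, so n = 9.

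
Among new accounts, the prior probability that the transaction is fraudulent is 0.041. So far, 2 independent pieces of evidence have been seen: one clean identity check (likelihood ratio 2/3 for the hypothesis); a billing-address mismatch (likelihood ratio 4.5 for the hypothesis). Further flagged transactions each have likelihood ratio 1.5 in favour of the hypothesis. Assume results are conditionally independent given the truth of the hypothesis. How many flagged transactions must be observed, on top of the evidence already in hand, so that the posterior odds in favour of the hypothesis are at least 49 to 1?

15

Prior odds = 0.041/0.959 = 41/959.
Combined Bayes factor of the evidence already in hand = (2/3) × 4.5 = 3.
Odds after that evidence = (41/959) × 3 = 123/959.
Target odds = 49.
Need 1.5ⁿ ≥ 49 ÷ (123/959) = 46991/123.
1.5¹⁴ = 4782969/16384 falls short of 46991/123 but 1.5¹⁵ = 14348907/32768 reaches it, so n = 15.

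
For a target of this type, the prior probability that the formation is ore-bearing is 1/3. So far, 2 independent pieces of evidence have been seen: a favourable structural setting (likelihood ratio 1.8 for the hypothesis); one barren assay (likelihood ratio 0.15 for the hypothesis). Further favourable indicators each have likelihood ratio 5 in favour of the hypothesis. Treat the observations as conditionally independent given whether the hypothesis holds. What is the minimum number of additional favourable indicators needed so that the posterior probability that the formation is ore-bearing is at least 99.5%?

Prior odds = (1/3)/(2/3) = 0.5.
Combined Bayes factor of the evidence already in hand = 1.8 × 0.15 = 0.27.
Odds after that evidence = 0.5 × 0.27 = 0.135.
Target odds = 0.995/0.005 = 199.
Need 5ⁿ ≥ 199 ÷ 0.135 = 39800/27.
5⁴ = 625 falls short of 39800/27 but 5⁵ = 3125 reaches it, so n = 5.

5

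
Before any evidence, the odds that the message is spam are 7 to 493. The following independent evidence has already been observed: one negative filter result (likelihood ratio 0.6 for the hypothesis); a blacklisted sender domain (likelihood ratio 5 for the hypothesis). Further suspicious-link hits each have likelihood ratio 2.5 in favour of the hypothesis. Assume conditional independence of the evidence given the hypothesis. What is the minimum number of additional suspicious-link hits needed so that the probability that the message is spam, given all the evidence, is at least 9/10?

Prior odds = 7/493.
Combined Bayes factor of the evidence already in hand = 0.6 × 5 = 3.
Odds after that evidence = (7/493) × 3 = 21/493.
Target odds = 0.9/0.1 = 9.
Need 2.5ⁿ ≥ 9 ÷ (21/493) = 1479/7.
2.5⁵ = 97.65625 falls short of 1479/7 but 2.5⁶ = 244.140625 reaches it, so n = 6.

6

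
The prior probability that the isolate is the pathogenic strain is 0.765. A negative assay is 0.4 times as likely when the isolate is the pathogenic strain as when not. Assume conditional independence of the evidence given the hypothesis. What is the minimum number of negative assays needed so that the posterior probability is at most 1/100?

7

Prior odds: 0.765 ÷ 0.235 = 153/47.
Likelihood ratio per negative assay = 0.4.
Target posterior odds = 0.01/0.99 = 1/99.
Require 0.4ⁿ ≤ 1/99 ÷ (153/47) = 47/15147.
0.4⁶ = 64/15625 is still above 47/15147 but 0.4⁷ = 128/78125 is at or below it, so n = 7.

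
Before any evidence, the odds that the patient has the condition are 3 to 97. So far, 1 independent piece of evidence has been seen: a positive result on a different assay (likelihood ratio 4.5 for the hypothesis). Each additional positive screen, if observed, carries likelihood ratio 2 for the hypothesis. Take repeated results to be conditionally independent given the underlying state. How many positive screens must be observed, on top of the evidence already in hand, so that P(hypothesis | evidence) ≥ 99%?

10

Prior odds = 3/97.
Bayes factor of the evidence already in hand = 4.5.
Odds after that evidence = (3/97) × 4.5 = 27/194.
Target odds = 0.99/0.01 = 99.
Need 2ⁿ ≥ 99 ÷ (27/194) = 2134/3.
2⁹ = 512 falls short of 2134/3 but 2¹⁰ = 1024 reaches it, so n = 10.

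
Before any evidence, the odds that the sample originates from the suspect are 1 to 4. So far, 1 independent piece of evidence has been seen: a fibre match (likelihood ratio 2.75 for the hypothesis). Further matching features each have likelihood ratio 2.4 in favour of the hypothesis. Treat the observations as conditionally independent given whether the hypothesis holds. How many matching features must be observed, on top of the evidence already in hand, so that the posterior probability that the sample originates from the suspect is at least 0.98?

Prior odds = 0.25.
Bayes factor of the evidence already in hand = 2.75.
Odds after that evidence = 0.25 × 2.75 = 0.6875.
Target odds = 0.98/0.02 = 49.
Need 2.4ⁿ ≥ 49 ÷ 0.6875 = 784/11.
2.4⁴ = 33.1776 falls short of 784/11 but 2.4⁵ = 79.62624 reaches it, so n = 5.

5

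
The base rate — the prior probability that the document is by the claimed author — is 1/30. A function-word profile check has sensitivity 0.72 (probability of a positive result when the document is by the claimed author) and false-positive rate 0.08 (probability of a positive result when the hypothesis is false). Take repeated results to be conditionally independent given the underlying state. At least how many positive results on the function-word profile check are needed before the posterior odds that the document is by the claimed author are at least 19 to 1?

Prior odds: (1/30) ÷ (29/30) = 1/29.
Likelihood ratio of a positive result = 0.72/0.08 = 9.
Target odds = 19.
Need (1/29) × 9ⁿ ≥ 19, i.e. 9ⁿ ≥ 551.
9² = 81 falls short of 551 but 9³ = 729 reaches it, so n = 3.

3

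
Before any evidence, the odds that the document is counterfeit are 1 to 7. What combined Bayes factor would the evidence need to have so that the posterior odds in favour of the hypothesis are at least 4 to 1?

28

Prior odds = 1/7.
Target odds = 4.
Required Bayes factor = 4 ÷ (1/7) = 28.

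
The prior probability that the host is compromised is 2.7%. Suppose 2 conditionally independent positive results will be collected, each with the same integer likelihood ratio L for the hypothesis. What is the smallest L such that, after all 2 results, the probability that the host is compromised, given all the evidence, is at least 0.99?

Prior odds = 0.027/0.973 = 27/973.
Target odds = 0.99/0.01 = 99.
Need L² ≥ 99 ÷ (27/973) = 10703/3.
59² = 3481 < 10703/3 ≤ 3600 = 60², so L = 60.

60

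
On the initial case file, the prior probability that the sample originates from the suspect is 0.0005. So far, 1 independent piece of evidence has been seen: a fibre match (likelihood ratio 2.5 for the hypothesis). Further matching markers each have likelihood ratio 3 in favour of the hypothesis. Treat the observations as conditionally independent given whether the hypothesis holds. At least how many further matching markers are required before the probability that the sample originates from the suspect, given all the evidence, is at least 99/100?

Prior odds = 0.0005/0.9995 = 1/1999.
Bayes factor of the evidence already in hand = 2.5.
Odds after that evidence = (1/1999) × 2.5 = 5/3998.
Target odds = 0.99/0.01 = 99.
Need 3ⁿ ≥ 99 ÷ (5/3998) = 79160.4.
3¹⁰ = 59049 falls short of 79160.4 but 3¹¹ = 177147 reaches it, so n = 11.

11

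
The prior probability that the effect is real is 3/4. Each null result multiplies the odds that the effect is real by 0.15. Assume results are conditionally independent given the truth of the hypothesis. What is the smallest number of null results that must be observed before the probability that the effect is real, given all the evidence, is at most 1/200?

4

Prior odds = 0.75/0.25 = 3.
Likelihood ratio per null result = 0.15.
Target posterior odds = 0.005/0.995 = 1/199.
Need 3 × 0.15ⁿ ≤ 1/199, i.e. 0.15ⁿ ≤ 1/597.
0.15³ = 0.003375 is still above 1/597 but 0.15⁴ = 81/160000 is at or below it, so n = 4.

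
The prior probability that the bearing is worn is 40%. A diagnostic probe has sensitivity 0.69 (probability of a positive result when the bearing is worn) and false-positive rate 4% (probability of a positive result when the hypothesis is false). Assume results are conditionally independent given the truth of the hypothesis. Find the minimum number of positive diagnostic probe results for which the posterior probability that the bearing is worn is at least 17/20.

1

Prior odds: 0.4 ÷ 0.6 = 2/3.
Likelihood ratio of a positive result = 0.69/0.04 = 17.25.
Target odds: 0.85 ÷ 0.15 = 17/3.
Need (2/3) × 17.25ⁿ ≥ 17/3, i.e. 17.25ⁿ ≥ 8.5.
17.25¹ = 17.25, which meets the required 8.5; so n = 1.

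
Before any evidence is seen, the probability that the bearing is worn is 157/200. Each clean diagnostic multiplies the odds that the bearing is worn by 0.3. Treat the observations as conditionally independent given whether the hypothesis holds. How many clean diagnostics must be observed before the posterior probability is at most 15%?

Prior odds: 0.785 ÷ 0.215 = 157/43.
Likelihood ratio per clean diagnostic = 0.3.
Target posterior odds = 0.15/0.85 = 3/17.
Require 0.3ⁿ ≤ 3/17 ÷ (157/43) = 129/2669.
0.3² = 0.09 is still above 129/2669 but 0.3³ = 0.027 is at or below it, so n = 3.

3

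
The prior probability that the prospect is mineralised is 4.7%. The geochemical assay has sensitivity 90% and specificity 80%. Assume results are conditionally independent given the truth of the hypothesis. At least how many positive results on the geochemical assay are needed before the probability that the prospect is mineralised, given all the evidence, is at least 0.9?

Prior odds = 0.047/0.953 = 47/953.
False-positive rate = 1 − 0.8 = 0.2; likelihood ratio of a positive = 0.9/0.2 = 4.5.
Target odds: 0.9 ÷ 0.1 = 9.
Need (47/953) × 4.5ⁿ ≥ 9, i.e. 4.5ⁿ ≥ 8577/47.
4.5³ = 91.125 falls short of 8577/47 but 4.5⁴ = 410.0625 reaches it, so n = 4.

4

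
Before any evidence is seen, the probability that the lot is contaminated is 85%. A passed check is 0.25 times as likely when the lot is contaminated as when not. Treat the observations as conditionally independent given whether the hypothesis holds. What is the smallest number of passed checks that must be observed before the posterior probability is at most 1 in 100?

5

Prior odds = 0.85/0.15 = 17/3.
Likelihood ratio per passed check = 0.25.
Target odds: 0.01 ÷ 0.99 = 1/99.
Require 0.25ⁿ ≤ 1/99 ÷ (17/3) = 1/561.
0.25⁴ = 0.00390625 is still above 1/561 but 0.25⁵ = 1/1024 is at or below it, so n = 5.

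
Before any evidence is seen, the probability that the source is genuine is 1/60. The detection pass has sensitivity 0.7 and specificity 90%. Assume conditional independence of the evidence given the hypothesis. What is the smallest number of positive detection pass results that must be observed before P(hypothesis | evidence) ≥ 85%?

Prior odds: (1/60) ÷ (59/60) = 1/59.
False-positive rate = 1 − 0.9 = 0.1; likelihood ratio of a positive = 0.7/0.1 = 7.
Target posterior odds = 0.85/0.15 = 17/3.
Require 7ⁿ ≥ 17/3 ÷ (1/59) = 1003/3.
7² = 49 falls short of 1003/3 but 7³ = 343 reaches it, so n = 3.

3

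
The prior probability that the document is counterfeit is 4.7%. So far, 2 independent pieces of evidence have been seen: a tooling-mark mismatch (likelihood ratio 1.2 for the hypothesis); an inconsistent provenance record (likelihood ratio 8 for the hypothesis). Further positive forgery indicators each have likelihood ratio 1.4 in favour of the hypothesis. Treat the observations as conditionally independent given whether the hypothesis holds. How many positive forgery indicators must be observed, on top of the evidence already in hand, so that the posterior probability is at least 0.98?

Prior odds = 0.047/0.953 = 47/953.
Combined Bayes factor of the evidence already in hand = 1.2 × 8 = 9.6.
Odds after that evidence = (47/953) × 9.6 = 2256/4765.
Target odds = 0.98/0.02 = 49.
Need 1.4ⁿ ≥ 49 ÷ (2256/4765) = 233485/2256.
1.4¹³ ≈79.3715 falls short of 233485/2256 but 1.4¹⁴ ≈111.12 reaches it, so n = 14.

14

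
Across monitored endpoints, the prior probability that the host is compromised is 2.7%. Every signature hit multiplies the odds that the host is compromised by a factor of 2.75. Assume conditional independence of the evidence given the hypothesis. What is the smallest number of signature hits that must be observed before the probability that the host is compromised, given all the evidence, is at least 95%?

Prior odds: 0.027 ÷ 0.973 = 27/973.
Likelihood ratio per signature hit = 2.75.
Target odds: 0.95 ÷ 0.05 = 19.
Require 2.75ⁿ ≥ 19 ÷ (27/973) = 18487/27.
2.75⁶ = 1771561/4096 falls short of 18487/27 but 2.75⁷ = 19487171/16384 reaches it, so n = 7.

7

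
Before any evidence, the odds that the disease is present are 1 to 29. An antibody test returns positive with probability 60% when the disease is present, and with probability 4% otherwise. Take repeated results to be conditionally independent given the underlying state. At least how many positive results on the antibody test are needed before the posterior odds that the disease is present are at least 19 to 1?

3

Prior odds = 1/29.
Likelihood ratio of a positive result = 0.6/0.04 = 15.
Target odds = 19.
Require 15ⁿ ≥ 19 ÷ (1/29) = 551.
15² = 225 falls short of 551 but 15³ = 3375 reaches it, so n = 3.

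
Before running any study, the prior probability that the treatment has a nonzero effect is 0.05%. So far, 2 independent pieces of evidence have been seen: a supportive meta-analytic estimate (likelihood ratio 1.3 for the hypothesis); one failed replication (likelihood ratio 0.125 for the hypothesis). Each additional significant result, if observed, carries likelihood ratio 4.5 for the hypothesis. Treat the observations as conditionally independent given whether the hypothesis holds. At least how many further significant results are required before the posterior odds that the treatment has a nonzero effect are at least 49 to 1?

Prior odds = 0.0005/0.9995 = 1/1999.
Combined Bayes factor of the evidence already in hand = 1.3 × 0.125 = 0.1625.
Odds after that evidence = (1/1999) × 0.1625 = 13/159920.
Target odds = 49.
Need 4.5ⁿ ≥ 49 ÷ (13/159920) = 7836080/13.
4.5⁸ = 43046721/256 falls short of 7836080/13 but 4.5⁹ = 387420489/512 reaches it, so n = 9.

9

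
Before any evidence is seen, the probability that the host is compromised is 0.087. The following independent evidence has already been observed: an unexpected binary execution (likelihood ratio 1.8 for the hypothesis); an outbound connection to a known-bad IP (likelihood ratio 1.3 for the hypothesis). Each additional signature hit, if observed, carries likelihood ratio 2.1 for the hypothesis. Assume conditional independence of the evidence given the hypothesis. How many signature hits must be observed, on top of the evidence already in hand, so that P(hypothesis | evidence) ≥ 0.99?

Prior odds = 0.087/0.913 = 87/913.
Combined Bayes factor of the evidence already in hand = 1.8 × 1.3 = 2.34.
Odds after that evidence = (87/913) × 2.34 = 10179/45650.
Target odds = 0.99/0.01 = 99.
Need 2.1ⁿ ≥ 99 ÷ (10179/45650) = 502150/1131.
2.1⁸ ≈378.229 falls short of 502150/1131 but 2.1⁹ ≈794.28 reaches it, so n = 9.

9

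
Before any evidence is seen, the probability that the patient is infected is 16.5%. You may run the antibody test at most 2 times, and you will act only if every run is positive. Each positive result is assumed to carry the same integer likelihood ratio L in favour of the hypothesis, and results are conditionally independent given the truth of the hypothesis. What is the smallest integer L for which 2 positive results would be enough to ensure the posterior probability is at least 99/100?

23

Prior odds = 0.165/0.835 = 33/167.
Target odds = 0.99/0.01 = 99.
Need L² ≥ 99 ÷ (33/167) = 501.
22² = 484 < 501 ≤ 529 = 23², so L = 23.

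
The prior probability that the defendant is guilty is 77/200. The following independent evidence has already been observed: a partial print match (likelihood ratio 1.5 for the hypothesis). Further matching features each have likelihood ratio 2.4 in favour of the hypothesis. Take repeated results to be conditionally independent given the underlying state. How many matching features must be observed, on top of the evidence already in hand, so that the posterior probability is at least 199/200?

Prior odds = 0.385/0.615 = 77/123.
Bayes factor of the evidence already in hand = 1.5.
Odds after that evidence = (77/123) × 1.5 = 77/82.
Target odds = 0.995/0.005 = 199.
Need 2.4ⁿ ≥ 199 ÷ (77/82) = 16318/77.
2.4⁶ = 2985984/15625 falls short of 16318/77 but 2.4⁷ = 35831808/78125 reaches it, so n = 7.

7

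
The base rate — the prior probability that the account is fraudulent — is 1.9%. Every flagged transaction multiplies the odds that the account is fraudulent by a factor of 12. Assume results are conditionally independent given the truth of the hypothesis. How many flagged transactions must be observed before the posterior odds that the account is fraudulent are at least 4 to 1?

Prior odds: 0.019 ÷ 0.981 = 19/981.
Likelihood ratio per flagged transaction = 12.
Target odds = 4.
Need (19/981) × 12ⁿ ≥ 4, i.e. 12ⁿ ≥ 3924/19.
12² = 144 falls short of 3924/19 but 12³ = 1728 reaches it, so n = 3.

3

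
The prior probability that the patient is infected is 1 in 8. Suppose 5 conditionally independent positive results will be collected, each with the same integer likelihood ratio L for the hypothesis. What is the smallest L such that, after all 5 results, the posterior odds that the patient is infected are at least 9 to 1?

3

Prior odds = 0.125/0.875 = 1/7.
Target odds = 9.
Need L⁵ ≥ 9 ÷ (1/7) = 63.
2⁵ = 32 < 63 ≤ 243 = 3⁵, so L = 3.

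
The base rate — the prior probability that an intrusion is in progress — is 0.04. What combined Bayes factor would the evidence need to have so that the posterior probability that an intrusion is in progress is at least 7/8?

Prior odds = 0.04/0.96 = 1/24.
Target odds = 0.875/0.125 = 7.
Required Bayes factor = 7 ÷ (1/24) = 168.

168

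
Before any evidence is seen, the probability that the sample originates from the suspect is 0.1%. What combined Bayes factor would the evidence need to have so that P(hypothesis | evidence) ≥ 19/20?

Prior odds = 0.001/0.999 = 1/999.
Target odds = 0.95/0.05 = 19.
Required Bayes factor = 19 ÷ (1/999) = 18981.

18981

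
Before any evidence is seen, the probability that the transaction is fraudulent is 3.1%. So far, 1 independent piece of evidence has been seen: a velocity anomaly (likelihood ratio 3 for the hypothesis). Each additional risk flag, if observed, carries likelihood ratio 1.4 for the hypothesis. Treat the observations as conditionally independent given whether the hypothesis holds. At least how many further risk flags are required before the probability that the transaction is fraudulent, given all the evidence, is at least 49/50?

19

Prior odds = 0.031/0.969 = 31/969.
Bayes factor of the evidence already in hand = 3.
Odds after that evidence = (31/969) × 3 = 31/323.
Target odds = 0.98/0.02 = 49.
Need 1.4ⁿ ≥ 49 ÷ (31/323) = 15827/31.
1.4¹⁸ ≈426.879 falls short of 15827/31 but 1.4¹⁹ ≈597.63 reaches it, so n = 19.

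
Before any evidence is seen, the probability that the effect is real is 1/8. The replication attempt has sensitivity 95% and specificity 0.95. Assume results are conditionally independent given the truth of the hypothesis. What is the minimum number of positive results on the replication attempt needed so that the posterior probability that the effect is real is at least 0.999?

4

Prior odds: 0.125 ÷ 0.875 = 1/7.
False-positive rate = 1 − 0.95 = 0.05; likelihood ratio of a positive = 0.95/0.05 = 19.
Target posterior odds = 0.999/0.001 = 999.
Need (1/7) × 19ⁿ ≥ 999, i.e. 19ⁿ ≥ 6993.
19³ = 6859 falls short of 6993 but 19⁴ = 130321 reaches it, so n = 4.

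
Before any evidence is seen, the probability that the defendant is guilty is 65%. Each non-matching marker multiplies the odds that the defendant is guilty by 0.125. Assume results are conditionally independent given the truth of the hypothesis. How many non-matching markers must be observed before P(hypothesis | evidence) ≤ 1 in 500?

Prior odds = 0.65/0.35 = 13/7.
Likelihood ratio per non-matching marker = 0.125.
Target odds: 0.002 ÷ 0.998 = 1/499.
Need (13/7) × 0.125ⁿ ≤ 1/499, i.e. 0.125ⁿ ≤ 7/6487.
0.125³ = 0.001953125 is still above 7/6487 but 0.125⁴ = 1/4096 is at or below it, so n = 4.

4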